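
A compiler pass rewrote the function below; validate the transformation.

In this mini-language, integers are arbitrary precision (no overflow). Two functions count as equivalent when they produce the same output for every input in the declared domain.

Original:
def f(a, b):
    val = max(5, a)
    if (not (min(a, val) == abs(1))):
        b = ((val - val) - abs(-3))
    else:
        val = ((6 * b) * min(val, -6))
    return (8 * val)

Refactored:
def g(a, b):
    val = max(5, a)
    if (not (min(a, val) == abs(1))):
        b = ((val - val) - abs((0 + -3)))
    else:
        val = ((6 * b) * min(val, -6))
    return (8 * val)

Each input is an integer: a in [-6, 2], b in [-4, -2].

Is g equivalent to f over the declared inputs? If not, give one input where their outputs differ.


Changes here: arithmetic usage differs; constant usage differs; the full 27-point sweep finds no disagreement.
verdict: equivalent


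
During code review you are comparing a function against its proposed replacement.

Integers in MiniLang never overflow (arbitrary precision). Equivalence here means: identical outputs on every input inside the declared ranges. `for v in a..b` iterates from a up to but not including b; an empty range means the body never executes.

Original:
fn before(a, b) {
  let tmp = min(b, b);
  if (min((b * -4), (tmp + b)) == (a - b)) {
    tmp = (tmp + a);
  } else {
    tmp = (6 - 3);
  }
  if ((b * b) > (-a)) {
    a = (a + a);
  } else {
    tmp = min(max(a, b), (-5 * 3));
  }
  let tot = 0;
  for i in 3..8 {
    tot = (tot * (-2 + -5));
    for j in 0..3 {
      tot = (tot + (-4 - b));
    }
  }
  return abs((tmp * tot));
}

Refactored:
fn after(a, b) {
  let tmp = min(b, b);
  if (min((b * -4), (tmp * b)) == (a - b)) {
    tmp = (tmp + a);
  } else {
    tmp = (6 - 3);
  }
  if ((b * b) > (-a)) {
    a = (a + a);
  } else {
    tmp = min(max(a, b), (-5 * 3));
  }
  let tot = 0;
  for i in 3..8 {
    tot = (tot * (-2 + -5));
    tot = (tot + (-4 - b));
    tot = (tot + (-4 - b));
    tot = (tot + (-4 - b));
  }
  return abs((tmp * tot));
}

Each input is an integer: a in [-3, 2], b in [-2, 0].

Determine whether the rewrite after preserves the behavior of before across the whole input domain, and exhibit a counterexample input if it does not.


There is a counterexample at a=0, b=-1: 56727 on one side, 18909 on the other.
before: tmp = -1; (min((b * -4), (tmp + b)) == (a - b)) -> false; tmp = 3; ((b * b) > (-a)) -> true; a = 0; tot = 0; [i=3]; tot = 0; [j=0]; tot = -3; [j=1]; tot = -6; [j=2]; tot = -9; [i=4]; tot = 63; [j=0]; tot = 60; [j=1]; tot = 57; [j=2]; tot = 54; [i=5]; tot = -378; [j=0]; tot = -381; [j=1]; tot = -384; [j=2]; tot = -387; [i=6]; tot = 2709; [j=0]; tot = 2706; [j=1]; tot = 2703; [j=2]; tot = 2700; [i=7]; tot = -18900; [j=0]; tot = -18903; [j=1]; tot = -18906; [j=2]; tot = -18909; return 56727
after: tmp = -1; (min((b * -4), (tmp * b)) == (a - b)) -> true; tmp = -1; ((b * b) > (-a)) -> true; a = 0; tot = 0; [i=3]; tot = 0; tot = -3; tot = -6; tot = -9; [i=4]; tot = 63; tot = 60; tot = 57; tot = 54; [i=5]; tot = -378; tot = -381; tot = -384; tot = -387; [i=6]; tot = 2709; tot = 2706; tot = 2703; tot = 2700; [i=7]; tot = -18900; tot = -18903; tot = -18906; tot = -18909; return 18909
verdict: not equivalent; witness: a=0, b=-1


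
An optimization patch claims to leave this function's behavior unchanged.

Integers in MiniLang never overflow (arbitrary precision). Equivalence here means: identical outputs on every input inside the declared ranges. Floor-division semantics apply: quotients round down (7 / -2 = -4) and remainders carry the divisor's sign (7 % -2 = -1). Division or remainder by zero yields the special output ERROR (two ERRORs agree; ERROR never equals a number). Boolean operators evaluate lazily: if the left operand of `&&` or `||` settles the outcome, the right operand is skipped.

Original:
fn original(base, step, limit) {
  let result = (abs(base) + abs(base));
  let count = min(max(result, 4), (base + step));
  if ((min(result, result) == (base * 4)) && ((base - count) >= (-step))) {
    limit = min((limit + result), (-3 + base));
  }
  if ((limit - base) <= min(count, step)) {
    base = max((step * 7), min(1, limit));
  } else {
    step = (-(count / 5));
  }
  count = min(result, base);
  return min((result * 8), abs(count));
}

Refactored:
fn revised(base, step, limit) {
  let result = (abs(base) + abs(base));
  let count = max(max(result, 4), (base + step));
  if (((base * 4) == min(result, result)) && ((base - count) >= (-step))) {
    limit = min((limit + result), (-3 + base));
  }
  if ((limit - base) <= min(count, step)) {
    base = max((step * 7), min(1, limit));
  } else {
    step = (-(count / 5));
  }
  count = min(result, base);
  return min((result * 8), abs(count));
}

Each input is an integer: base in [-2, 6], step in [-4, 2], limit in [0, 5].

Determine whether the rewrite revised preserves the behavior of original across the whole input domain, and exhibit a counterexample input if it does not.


There is a counterexample at base=-2, step=2, limit=0: 2 on one side, 4 on the other.
original: result becomes 4; next count becomes 0; next ((min(result, result) == (base * 4)) && ((base - count) >= (-step))) evaluates to false; next ((limit - base) <= min(count, step)) evaluates to false; next step becomes 0; next count becomes -2; next final value 2
revised: result becomes 4; next count becomes 4; next (((base * 4) == min(result, result)) && ((base - count) >= (-step))) evaluates to false; next ((limit - base) <= min(count, step)) evaluates to true; next base becomes 14; next count becomes 4; next final value 4
verdict: not equivalent; witness: base=-2, step=2, limit=0


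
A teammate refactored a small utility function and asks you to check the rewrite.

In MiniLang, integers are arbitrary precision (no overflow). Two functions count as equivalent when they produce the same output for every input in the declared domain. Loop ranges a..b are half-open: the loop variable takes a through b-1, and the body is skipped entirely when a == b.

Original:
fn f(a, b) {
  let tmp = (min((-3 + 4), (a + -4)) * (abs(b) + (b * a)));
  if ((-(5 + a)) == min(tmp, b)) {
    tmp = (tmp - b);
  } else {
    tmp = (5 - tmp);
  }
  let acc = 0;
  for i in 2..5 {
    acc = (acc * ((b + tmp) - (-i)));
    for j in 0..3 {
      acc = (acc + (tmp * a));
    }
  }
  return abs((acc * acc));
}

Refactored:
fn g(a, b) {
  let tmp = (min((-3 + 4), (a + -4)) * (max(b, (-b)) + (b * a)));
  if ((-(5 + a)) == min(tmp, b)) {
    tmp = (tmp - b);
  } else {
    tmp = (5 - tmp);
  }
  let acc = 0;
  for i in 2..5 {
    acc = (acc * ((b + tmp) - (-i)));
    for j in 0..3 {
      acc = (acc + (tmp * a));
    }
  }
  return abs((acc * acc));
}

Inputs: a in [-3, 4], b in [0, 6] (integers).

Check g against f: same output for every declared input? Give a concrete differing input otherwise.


This is a faithful refactor — min/max/abs usage differs, but the computed results match everywhere.
Spot check at a=2, b=4 — f: tmp=-24, then ((-(5 + a)) == min(tmp, b)) is false, then tmp=29, then acc=0, then (i=2), then acc=0, then (j=0), then acc=58, then (j=1), then acc=116, then (j=2), then acc=174, then (i=3), then acc=6264, then (j=0), then acc=6322, then (j=1), then acc=6380, then (j=2), then acc=6438, then (i=4), then acc=238206, then (j=0), then acc=238264, then (j=1), then acc=238322, then (j=2), then acc=238380, then returns 56825024400. g: tmp=-24, then ((-(5 + a)) == min(tmp, b)) is false, then tmp=29, then acc=0, then (i=2), then acc=0, then (j=0), then acc=58, then (j=1), then acc=116, then (j=2), then acc=174, then (i=3), then acc=6264, then (j=0), then acc=6322, then (j=1), then acc=6380, then (j=2), then acc=6438, then (i=4), then acc=238206, then (j=0), then acc=238264, then (j=1), then acc=238322, then (j=2), then acc=238380, then returns 56825024400. Both give 56825024400.
Every one of the 56 inputs gives matching results.
verdict: equivalent


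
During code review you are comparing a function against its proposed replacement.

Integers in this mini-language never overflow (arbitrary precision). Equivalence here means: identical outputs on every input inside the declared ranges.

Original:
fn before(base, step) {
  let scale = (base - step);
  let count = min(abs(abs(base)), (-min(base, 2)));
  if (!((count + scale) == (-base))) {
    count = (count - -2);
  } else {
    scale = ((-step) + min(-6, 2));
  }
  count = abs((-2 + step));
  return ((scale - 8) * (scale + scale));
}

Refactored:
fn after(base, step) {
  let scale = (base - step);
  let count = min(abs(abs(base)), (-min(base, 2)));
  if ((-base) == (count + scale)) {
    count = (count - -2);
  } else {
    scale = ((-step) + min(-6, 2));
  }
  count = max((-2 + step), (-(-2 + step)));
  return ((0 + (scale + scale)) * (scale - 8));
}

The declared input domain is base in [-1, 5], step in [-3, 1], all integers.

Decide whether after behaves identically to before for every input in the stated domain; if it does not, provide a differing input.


Evaluate both at base=-1, step=-3.
before: scale = 2; count = 1; (!((count + scale) == (-base))) -> true; count = 3; count = 5; return -24
after: scale = 2; count = 1; ((-base) == (count + scale)) -> false; scale = -3; count = 5; return 66
-24 and 66 differ, so these are not the same function on this domain.
verdict: not equivalent; witness: base=-1, step=-3


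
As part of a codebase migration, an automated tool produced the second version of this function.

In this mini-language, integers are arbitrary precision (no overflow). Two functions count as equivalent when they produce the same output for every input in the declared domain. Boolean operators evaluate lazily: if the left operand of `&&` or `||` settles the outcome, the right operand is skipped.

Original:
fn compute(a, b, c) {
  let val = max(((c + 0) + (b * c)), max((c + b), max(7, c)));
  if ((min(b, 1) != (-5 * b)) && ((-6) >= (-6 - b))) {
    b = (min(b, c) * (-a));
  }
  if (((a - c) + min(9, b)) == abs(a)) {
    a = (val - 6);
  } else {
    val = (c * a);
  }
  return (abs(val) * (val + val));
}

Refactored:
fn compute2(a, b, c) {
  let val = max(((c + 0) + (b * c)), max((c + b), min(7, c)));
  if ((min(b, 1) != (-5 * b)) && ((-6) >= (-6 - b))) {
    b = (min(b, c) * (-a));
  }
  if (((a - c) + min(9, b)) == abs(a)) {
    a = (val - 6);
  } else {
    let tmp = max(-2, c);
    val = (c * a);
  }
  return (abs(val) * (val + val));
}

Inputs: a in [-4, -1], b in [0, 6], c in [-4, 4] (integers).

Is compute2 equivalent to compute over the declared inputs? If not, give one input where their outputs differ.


The rewrite breaks on a=-2, b=0, c=-4, where the results are 98 and -32.
compute: val := 7 | ((min(b, 1) != (-5 * b)) && ((-6) >= (-6 - b))): false | (((a - c) + min(9, b)) == abs(a)): true | a := 1 | result 98
compute2: val := -4 | ((min(b, 1) != (-5 * b)) && ((-6) >= (-6 - b))): false | (((a - c) + min(9, b)) == abs(a)): true | a := -10 | result -32
verdict: not equivalent; witness: a=-2, b=0, c=-4


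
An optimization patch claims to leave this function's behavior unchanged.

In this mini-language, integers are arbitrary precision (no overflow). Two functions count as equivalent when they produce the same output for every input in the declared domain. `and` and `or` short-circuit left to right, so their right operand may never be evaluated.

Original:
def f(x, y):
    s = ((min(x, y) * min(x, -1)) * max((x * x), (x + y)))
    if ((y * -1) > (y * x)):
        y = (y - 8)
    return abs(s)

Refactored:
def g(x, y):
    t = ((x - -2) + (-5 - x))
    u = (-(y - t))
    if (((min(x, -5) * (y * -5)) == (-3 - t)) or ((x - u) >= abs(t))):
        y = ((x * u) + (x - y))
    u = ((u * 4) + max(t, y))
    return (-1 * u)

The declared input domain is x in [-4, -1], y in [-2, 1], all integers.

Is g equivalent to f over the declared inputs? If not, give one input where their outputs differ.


Input x=-4, y=-2: 256 from f versus 6 from g.
verdict: not equivalent; witness: x=-4, y=-2


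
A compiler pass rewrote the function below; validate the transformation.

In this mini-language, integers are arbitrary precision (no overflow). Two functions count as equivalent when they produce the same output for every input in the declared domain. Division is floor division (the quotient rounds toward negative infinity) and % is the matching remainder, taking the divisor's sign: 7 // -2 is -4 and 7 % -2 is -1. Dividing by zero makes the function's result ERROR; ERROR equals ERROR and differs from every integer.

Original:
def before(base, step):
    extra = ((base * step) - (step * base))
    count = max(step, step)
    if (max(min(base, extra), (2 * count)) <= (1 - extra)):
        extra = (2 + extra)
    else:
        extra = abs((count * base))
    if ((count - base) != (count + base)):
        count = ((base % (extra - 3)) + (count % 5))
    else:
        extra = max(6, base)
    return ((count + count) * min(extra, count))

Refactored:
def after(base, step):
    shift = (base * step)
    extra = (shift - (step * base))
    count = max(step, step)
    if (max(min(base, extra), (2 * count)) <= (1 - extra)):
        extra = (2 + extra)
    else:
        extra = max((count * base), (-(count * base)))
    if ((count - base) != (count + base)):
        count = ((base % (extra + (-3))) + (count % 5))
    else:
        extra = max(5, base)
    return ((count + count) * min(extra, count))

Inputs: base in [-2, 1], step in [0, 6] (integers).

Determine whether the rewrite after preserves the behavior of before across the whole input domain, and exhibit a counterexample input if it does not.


Take base=0, step=6.
before: extra := 0 | count := 6 | (max(min(base, extra), (2 * count)) <= (1 - extra)): false | extra := 0 | ((count - base) != (count + base)): false | extra := 6 | result 72
after: shift := 0 | extra := 0 | count := 6 | (max(min(base, extra), (2 * count)) <= (1 - extra)): false | extra := 0 | ((count - base) != (count + base)): false | extra := 5 | result 60
72 != 60, so the rewrite changes behavior.
verdict: not equivalent; witness: base=0, step=6


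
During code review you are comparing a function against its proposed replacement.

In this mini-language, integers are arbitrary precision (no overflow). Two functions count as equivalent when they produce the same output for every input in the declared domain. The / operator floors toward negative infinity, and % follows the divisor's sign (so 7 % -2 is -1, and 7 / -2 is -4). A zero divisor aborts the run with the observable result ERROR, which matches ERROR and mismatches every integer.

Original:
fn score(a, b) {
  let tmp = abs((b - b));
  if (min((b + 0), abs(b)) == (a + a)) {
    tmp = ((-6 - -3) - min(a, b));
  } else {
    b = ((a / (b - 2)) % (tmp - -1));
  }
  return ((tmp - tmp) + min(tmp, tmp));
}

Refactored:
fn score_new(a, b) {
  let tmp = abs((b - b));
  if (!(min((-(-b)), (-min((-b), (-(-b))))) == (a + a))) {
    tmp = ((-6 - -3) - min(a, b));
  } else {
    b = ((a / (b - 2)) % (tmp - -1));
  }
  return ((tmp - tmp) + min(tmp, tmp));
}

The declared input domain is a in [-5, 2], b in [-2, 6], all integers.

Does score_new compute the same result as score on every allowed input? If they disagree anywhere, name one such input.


Take a=-5, b=-2.
score: tmp becomes 0; next (min((b + 0), abs(b)) == (a + a)) evaluates to false; next b becomes 0; next final value 0
score_new: tmp becomes 0; next (!(min((-(-b)), (-min((-b), (-(-b))))) == (a + a))) evaluates to true; next tmp becomes 2; next final value 2
0 against 2: the behavior changed.
verdict: not equivalent; witness: a=-5, b=-2


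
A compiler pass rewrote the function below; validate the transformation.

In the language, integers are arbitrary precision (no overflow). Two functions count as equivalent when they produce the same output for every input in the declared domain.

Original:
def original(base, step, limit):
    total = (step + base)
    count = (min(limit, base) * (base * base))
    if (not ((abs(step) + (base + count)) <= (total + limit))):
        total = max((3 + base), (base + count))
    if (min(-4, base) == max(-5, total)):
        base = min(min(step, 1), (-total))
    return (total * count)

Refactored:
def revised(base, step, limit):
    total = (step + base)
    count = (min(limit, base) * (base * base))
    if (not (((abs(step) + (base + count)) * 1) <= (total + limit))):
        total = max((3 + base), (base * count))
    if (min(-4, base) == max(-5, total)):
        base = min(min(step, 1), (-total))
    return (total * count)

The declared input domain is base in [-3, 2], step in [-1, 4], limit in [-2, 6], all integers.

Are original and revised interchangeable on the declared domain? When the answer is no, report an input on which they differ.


There is a counterexample at base=2, step=-1, limit=1: 24 on one side, 32 on the other.
original: total = 1; count = 4; (not ((abs(step) + (base + count)) <= (total + limit))) -> true; total = 6; (min(-4, base) == max(-5, total)) -> false; return 24
revised: total = 1; count = 4; (not (((abs(step) + (base + count)) * 1) <= (total + limit))) -> true; total = 8; (min(-4, base) == max(-5, total)) -> false; return 32
verdict: not equivalent; witness: base=2, step=-1, limit=1


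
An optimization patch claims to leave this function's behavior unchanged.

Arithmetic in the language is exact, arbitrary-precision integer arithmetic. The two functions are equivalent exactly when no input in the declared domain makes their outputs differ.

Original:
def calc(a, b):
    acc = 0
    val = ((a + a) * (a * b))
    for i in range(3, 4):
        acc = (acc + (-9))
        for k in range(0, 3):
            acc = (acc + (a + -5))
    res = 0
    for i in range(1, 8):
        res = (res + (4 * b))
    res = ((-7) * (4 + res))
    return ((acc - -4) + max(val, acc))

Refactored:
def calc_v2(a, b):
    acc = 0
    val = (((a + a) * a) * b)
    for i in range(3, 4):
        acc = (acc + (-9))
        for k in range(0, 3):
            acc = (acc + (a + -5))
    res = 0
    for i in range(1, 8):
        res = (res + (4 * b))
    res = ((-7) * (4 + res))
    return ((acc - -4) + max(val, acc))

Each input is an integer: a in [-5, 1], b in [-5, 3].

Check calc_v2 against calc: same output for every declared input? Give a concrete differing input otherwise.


This is a faithful refactor — same computation, different form, but the computed results match everywhere.
Tracing a=-4, b=-3: calc: acc becomes 0; next val becomes -96; next at i=3:; next acc becomes -9; next at k=0:; next acc becomes -18; next at k=1:; next acc becomes -27; next at k=2:; next acc becomes -36; next res becomes 0; next at i=1:; next res becomes -12; next at i=2:; next res becomes -24; next at i=3:; next res becomes -36; next at i=4:; next res becomes -48; next at i=5:; next res becomes -60; next at i=6:; next res becomes -72; next at i=7:; next res becomes -84; next res becomes 560; next final value -68 | calc_v2: acc becomes 0; next val becomes -96; next at i=3:; next acc becomes -9; next at k=0:; next acc becomes -18; next at k=1:; next acc becomes -27; next at k=2:; next acc becomes -36; next res becomes 0; next at i=1:; next res becomes -12; next at i=2:; next res becomes -24; next at i=3:; next res becomes -36; next at i=4:; next res becomes -48; next at i=5:; next res becomes -60; next at i=6:; next res becomes -72; next at i=7:; next res becomes -84; next res becomes 560; next final value -68 — matching result -68.
Across all 63 domain points the two functions coincide.
verdict: equivalent


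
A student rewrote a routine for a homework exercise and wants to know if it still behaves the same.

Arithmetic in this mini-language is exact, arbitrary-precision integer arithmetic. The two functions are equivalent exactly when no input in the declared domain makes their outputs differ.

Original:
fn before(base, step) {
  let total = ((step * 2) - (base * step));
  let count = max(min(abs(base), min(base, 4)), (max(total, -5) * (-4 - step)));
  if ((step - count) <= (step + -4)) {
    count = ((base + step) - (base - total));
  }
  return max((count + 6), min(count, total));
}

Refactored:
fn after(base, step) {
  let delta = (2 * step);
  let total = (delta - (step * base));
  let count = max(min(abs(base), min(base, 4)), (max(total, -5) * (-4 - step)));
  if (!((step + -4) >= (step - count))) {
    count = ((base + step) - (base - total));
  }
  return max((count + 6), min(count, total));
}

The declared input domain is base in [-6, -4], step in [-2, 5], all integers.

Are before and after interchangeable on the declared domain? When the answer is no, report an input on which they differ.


Run the pair on base=-6, step=-2.
before: total := -16 | count := 10 | ((step - count) <= (step + -4)): true | count := -18 | result -12
after: delta := -4 | total := -16 | count := 10 | (!((step + -4) >= (step - count))): false | result 16
-12 vs 16 — the two versions disagree here.
verdict: not equivalent; witness: base=-6, step=-2


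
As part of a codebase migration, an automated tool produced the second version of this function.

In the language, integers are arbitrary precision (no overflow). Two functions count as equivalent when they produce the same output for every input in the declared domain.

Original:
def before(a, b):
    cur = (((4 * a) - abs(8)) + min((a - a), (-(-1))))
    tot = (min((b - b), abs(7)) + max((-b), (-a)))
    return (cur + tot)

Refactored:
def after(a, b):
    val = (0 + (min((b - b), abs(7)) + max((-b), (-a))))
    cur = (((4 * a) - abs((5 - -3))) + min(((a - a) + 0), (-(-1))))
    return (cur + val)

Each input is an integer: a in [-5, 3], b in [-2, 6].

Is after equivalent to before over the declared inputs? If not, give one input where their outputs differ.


Differences: arithmetic usage differs; and constant usage differs; and local variable names differ — yet all 81 inputs agree.
verdict: equivalent


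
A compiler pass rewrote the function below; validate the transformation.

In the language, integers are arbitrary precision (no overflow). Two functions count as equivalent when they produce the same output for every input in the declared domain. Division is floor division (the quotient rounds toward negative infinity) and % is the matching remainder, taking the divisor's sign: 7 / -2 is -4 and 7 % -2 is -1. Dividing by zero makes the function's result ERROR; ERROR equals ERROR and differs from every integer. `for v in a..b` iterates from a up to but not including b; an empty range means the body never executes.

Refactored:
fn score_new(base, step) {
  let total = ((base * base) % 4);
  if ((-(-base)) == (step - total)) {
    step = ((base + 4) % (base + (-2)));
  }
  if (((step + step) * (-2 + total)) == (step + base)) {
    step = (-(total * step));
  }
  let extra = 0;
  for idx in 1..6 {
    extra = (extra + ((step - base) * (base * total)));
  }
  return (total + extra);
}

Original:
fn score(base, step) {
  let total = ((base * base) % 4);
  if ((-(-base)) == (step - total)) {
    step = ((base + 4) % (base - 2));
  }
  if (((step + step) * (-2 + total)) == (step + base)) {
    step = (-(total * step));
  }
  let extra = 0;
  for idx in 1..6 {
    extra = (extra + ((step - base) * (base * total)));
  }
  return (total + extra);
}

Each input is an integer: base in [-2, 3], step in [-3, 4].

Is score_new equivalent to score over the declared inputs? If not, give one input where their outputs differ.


The two are interchangeable: arithmetic usage differs, and every declared input agrees.
One worked example (base=-2, step=-2) — score: total = 0; ((-(-base)) == (step - total)) -> true; step = -2; (((step + step) * (-2 + total)) == (step + base)) -> false; extra = 0; [idx=1]; extra = 0; [idx=2]; extra = 0; [idx=3]; extra = 0; [idx=4]; extra = 0; [idx=5]; extra = 0; return 0; score_new: total = 0; ((-(-base)) == (step - total)) -> true; step = -2; (((step + step) * (-2 + total)) == (step + base)) -> false; extra = 0; [idx=1]; extra = 0; [idx=2]; extra = 0; [idx=3]; extra = 0; [idx=4]; extra = 0; [idx=5]; extra = 0; return 0; agreement on 0.
Checked all 48 inputs in the declared domain: the outputs agree on every one.
verdict: equivalent


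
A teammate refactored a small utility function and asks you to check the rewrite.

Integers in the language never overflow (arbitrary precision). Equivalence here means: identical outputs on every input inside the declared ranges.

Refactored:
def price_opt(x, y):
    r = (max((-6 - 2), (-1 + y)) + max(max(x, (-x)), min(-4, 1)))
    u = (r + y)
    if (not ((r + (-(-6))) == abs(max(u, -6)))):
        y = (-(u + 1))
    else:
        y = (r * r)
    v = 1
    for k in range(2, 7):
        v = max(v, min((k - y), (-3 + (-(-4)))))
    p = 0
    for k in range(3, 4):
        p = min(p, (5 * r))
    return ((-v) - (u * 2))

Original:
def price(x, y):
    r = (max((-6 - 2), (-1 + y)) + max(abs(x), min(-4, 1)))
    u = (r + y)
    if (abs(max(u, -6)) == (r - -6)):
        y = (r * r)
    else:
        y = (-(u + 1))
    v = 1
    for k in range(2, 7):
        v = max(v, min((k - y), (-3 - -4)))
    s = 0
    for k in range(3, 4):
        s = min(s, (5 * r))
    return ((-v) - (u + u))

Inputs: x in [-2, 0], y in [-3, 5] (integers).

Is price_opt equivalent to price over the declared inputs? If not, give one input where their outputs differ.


Equivalent — the differences include constant usage differs; and arithmetic usage differs; and local variable names differ; and min/max/abs usage differs; and boolean connective usage differs, yet no declared input distinguishes the two.
Tracing x=0, y=0: price: r = -1; u = -1; (abs(max(u, -6)) == (r - -6)) -> false; y = 0; v = 1; [k=2]; v = 1; [k=3]; v = 1; [k=4]; v = 1; [k=5]; v = 1; [k=6]; v = 1; s = 0; [k=3]; s = -5; return 1 | price_opt: r = -1; u = -1; (not ((r + (-(-6))) == abs(max(u, -6)))) -> true; y = 0; v = 1; [k=2]; v = 1; [k=3]; v = 1; [k=4]; v = 1; [k=5]; v = 1; [k=6]; v = 1; p = 0; [k=3]; p = -5; return 1 — matching result 1.
Across all 27 domain points the two functions coincide.
verdict: equivalent


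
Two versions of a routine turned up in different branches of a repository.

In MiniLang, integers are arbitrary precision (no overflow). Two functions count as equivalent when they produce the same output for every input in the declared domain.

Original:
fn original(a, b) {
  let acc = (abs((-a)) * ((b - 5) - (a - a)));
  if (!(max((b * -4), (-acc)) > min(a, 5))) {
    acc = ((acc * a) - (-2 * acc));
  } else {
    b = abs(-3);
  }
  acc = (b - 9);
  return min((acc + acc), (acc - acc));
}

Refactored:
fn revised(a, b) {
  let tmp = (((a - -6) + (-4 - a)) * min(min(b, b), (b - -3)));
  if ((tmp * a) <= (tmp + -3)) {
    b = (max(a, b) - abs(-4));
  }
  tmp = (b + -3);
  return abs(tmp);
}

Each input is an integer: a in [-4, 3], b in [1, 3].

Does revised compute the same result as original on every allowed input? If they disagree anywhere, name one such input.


Consider the input a=-4, b=1.
original: acc=-16, then (!(max((b * -4), (-acc)) > min(a, 5))) is false, then b=3, then acc=-6, then returns -12
revised: tmp=2, then ((tmp * a) <= (tmp + -3)) is true, then b=-3, then tmp=-6, then returns 6
-12 against 6: the behavior changed.
verdict: not equivalent; witness: a=-4, b=1


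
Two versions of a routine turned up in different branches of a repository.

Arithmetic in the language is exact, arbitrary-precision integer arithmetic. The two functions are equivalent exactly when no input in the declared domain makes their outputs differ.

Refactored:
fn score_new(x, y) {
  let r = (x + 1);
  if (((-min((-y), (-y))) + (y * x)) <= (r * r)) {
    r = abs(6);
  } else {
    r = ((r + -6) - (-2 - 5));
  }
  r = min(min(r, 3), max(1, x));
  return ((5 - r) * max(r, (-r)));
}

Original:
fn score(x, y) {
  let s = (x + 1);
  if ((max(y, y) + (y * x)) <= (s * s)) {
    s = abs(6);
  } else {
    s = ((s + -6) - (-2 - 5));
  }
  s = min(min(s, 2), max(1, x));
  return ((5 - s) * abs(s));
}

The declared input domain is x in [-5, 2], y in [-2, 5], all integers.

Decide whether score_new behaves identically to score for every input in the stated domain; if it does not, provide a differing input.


Although `2` became `3`, no input in the stated domain can expose it; all 64 inputs agree.
verdict: equivalent


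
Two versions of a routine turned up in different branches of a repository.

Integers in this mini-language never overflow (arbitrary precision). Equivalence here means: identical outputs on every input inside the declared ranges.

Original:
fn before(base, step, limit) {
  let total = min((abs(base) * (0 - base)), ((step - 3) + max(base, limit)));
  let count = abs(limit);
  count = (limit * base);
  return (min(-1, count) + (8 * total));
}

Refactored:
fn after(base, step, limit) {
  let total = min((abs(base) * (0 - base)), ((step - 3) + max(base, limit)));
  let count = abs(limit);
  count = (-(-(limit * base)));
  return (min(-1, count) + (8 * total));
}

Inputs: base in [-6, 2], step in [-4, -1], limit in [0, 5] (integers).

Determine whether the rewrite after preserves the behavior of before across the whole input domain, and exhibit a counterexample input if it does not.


Changes here: same computation, different form; the full 216-point sweep finds no disagreement.
verdict: equivalent


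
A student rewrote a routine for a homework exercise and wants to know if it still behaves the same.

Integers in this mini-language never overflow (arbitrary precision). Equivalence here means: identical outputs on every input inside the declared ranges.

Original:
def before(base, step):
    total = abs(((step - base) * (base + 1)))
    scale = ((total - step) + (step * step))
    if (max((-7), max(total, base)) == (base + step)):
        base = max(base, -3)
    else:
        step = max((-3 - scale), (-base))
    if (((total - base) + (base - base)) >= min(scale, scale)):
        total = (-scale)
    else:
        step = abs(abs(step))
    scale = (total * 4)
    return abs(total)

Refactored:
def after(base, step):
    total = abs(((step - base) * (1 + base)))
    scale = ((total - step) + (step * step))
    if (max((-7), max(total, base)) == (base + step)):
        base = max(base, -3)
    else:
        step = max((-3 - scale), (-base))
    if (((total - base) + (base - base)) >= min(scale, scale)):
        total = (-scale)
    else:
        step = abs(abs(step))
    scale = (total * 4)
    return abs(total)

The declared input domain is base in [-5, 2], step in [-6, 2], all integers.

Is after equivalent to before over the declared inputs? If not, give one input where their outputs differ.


Equivalent — the differences include same computation, different form, yet no declared input distinguishes the two.
One worked example (base=-2, step=-1) — before: total becomes 1; next scale becomes 3; next (max((-7), max(total, base)) == (base + step)) evaluates to false; next step becomes 2; next (((total - base) + (base - base)) >= min(scale, scale)) evaluates to true; next total becomes -3; next scale becomes -12; next final value 3; after: total becomes 1; next scale becomes 3; next (max((-7), max(total, base)) == (base + step)) evaluates to false; next step becomes 2; next (((total - base) + (base - base)) >= min(scale, scale)) evaluates to true; next total becomes -3; next scale becomes -12; next final value 3; agreement on 3.
Across all 72 domain points the two functions coincide.
verdict: equivalent


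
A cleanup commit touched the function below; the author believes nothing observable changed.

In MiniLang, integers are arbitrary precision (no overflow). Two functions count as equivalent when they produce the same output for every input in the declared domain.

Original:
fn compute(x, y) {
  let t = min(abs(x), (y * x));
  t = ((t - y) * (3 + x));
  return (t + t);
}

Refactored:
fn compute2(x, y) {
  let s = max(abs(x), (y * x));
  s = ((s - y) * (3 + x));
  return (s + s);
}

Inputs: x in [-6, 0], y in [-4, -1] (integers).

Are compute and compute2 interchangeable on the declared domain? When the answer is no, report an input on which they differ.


At x=-6, y=-4: compute gives -60, compute2 gives -168.
verdict: not equivalent; witness: x=-6, y=-4


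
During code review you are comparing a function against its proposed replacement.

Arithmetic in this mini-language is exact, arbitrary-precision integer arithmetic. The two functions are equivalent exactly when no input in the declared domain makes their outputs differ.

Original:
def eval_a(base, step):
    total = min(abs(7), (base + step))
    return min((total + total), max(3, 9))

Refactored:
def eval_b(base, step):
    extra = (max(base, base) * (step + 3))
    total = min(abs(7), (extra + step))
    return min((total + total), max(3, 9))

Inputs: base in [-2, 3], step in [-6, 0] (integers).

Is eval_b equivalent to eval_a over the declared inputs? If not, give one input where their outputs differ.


These are not equivalent — on base=-2, step=-6 the outputs split (-16 vs 0).
eval_a: total becomes -8; next final value -16
eval_b: extra becomes 6; next total becomes 0; next final value 0
verdict: not equivalent; witness: base=-2, step=-6


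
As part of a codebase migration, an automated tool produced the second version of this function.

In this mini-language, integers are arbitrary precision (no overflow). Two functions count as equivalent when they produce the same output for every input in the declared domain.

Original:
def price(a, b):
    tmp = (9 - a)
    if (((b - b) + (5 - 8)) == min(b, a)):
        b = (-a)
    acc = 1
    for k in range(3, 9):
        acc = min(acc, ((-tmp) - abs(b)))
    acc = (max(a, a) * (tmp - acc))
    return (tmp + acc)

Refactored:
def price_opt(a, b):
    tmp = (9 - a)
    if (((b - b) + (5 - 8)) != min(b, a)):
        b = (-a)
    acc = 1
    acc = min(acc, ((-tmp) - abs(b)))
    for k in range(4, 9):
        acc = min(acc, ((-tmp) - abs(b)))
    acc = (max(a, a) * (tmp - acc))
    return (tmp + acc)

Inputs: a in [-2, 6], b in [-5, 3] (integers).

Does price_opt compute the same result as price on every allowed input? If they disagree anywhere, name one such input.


Try a=-2, b=-5.
price: tmp becomes 11; next (((b - b) + (5 - 8)) == min(b, a)) evaluates to false; next acc becomes 1; next at k=3:; next acc becomes -16; next at k=4:; next acc becomes -16; next at k=5:; next acc becomes -16; next at k=6:; next acc becomes -16; next at k=7:; next acc becomes -16; next at k=8:; next acc becomes -16; next acc becomes -54; next final value -43
price_opt: tmp becomes 11; next (((b - b) + (5 - 8)) != min(b, a)) evaluates to true; next b becomes 2; next acc becomes 1; next acc becomes -13; next at k=4:; next acc becomes -13; next at k=5:; next acc becomes -13; next at k=6:; next acc becomes -13; next at k=7:; next acc becomes -13; next at k=8:; next acc becomes -13; next acc becomes -48; next final value -37
-43 != -37, so the rewrite changes behavior.
verdict: not equivalent; witness: a=-2, b=-5


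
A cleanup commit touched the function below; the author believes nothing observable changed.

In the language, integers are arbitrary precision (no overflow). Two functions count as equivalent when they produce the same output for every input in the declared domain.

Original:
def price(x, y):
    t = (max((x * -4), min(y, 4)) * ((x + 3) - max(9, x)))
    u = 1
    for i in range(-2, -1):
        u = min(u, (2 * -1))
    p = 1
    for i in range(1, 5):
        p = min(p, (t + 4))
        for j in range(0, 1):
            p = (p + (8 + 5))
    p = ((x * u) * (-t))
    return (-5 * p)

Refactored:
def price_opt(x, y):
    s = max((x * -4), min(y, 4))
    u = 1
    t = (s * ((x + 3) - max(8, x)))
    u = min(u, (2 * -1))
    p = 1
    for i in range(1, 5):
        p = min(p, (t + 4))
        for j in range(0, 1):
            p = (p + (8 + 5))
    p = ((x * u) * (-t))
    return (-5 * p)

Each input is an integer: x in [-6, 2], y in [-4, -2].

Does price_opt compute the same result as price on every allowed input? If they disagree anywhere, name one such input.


Take x=-6, y=-4.
price: t=-288, then u=1, then (i=-2), then u=-2, then p=1, then (i=1), then p=-284, then (j=0), then p=-271, then (i=2), then p=-284, then (j=0), then p=-271, then (i=3), then p=-284, then (j=0), then p=-271, then (i=4), then p=-284, then (j=0), then p=-271, then p=3456, then returns -17280
price_opt: s=24, then u=1, then t=-264, then u=-2, then p=1, then (i=1), then p=-260, then (j=0), then p=-247, then (i=2), then p=-260, then (j=0), then p=-247, then (i=3), then p=-260, then (j=0), then p=-247, then (i=4), then p=-260, then (j=0), then p=-247, then p=3168, then returns -15840
-17280 vs -15840 — the two versions disagree here.
verdict: not equivalent; witness: x=-6, y=-4


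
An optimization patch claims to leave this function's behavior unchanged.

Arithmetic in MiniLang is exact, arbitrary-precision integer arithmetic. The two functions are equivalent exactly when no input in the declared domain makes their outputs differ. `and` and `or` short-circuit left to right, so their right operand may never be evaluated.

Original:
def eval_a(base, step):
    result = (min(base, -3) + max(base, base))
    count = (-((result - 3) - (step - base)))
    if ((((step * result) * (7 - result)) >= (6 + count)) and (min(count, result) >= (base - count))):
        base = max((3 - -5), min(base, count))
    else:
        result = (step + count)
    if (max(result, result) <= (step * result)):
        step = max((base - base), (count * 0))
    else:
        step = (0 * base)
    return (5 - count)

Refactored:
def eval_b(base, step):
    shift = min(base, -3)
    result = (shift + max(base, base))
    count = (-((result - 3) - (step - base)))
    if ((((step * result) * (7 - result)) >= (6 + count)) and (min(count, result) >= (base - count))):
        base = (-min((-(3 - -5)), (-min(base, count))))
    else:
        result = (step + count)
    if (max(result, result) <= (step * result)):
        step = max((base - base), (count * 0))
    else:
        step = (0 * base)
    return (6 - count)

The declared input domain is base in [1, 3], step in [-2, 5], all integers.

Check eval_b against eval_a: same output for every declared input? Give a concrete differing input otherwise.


Input base=1, step=-2: 3 from eval_a versus 4 from eval_b.
verdict: not equivalent; witness: base=1, step=-2


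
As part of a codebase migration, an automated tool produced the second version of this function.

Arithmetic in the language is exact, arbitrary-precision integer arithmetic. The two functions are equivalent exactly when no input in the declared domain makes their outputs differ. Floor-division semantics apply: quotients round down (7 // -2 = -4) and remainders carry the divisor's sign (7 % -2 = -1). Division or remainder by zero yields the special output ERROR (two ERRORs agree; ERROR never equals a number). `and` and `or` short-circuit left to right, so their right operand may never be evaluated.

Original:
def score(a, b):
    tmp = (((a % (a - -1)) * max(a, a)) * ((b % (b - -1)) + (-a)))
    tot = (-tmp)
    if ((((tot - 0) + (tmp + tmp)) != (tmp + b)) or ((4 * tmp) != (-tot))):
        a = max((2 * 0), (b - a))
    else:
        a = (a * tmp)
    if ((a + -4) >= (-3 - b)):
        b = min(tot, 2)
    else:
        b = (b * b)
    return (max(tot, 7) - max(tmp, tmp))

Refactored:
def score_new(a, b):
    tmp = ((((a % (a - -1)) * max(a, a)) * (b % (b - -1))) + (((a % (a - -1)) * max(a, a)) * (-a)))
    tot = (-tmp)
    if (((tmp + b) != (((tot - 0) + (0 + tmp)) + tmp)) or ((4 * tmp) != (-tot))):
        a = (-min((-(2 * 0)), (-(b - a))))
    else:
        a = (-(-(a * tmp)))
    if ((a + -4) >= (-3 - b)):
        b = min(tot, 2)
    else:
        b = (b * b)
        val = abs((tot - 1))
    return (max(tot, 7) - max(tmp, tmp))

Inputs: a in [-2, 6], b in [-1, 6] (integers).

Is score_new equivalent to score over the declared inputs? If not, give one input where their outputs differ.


Although statement counts differ, min/max/abs usage differs, local variable names differ, arithmetic usage differs, constant usage differs, 72/72 inputs agree.
verdict: equivalent


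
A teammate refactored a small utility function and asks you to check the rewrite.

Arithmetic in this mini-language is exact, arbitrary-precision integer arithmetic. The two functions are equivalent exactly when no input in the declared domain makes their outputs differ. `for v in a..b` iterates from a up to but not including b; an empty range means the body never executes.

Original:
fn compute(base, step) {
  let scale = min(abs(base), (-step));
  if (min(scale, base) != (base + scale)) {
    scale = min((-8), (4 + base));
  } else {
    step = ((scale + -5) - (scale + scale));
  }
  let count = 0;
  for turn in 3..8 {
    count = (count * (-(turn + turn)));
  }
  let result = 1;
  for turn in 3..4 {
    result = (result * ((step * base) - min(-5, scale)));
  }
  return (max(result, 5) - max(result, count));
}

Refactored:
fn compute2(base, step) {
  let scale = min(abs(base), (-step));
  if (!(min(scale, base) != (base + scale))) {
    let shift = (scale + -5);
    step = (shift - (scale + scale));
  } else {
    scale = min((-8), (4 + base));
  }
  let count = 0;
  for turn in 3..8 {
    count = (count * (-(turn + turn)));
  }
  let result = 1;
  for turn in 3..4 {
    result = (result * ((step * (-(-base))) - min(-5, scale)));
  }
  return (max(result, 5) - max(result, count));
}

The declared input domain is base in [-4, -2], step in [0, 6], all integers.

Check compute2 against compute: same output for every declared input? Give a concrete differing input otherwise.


The two are interchangeable: statement counts differ; and local variable names differ; and boolean connective usage differs, and every declared input agrees.
Tracing base=-2, step=5: compute: scale = -5; (min(scale, base) != (base + scale)) -> true; scale = -8; count = 0; [turn=3]; count = 0; [turn=4]; count = 0; [turn=5]; count = 0; [turn=6]; count = 0; [turn=7]; count = 0; result = 1; [turn=3]; result = -2; return 5 | compute2: scale = -5; (!(min(scale, base) != (base + scale))) -> false; scale = -8; count = 0; [turn=3]; count = 0; [turn=4]; count = 0; [turn=5]; count = 0; [turn=6]; count = 0; [turn=7]; count = 0; result = 1; [turn=3]; result = -2; return 5 — matching result 5.
Sweeping the whole domain (21 inputs) finds no disagreement.
verdict: equivalent
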